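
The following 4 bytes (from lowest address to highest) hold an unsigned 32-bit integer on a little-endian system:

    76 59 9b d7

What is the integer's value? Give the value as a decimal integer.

3617282422

Little-endian stores the least-significant byte at the lowest address.
Reassemble most-significant byte first: D7 9B 59 76 → 0xD79B5976.
0xD79B5976 = 3617282422.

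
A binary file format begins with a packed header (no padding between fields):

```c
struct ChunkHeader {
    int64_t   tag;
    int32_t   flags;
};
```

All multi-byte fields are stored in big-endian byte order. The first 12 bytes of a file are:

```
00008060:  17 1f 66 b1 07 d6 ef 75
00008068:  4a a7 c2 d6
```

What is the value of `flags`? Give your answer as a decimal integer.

1252508374

`flags` follows `tag` (8 bytes), so it starts at byte offset 8 and occupies 4 bytes.
Bytes at offsets 8..11: 4A A7 C2 D6.
Big-endian: lowest address holds the most-significant byte.
The bytes are already most-significant first: 0x4AA7C2D6.
0x4AA7C2D6 = 1252508374.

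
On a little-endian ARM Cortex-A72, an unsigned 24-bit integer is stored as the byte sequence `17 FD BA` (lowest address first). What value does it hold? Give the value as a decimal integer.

Little-endian: lowest address holds the least-significant byte.
Reassemble most-significant byte first: BA FD 17 → 0xBAFD17.
0xBAFD17 = 12254487.

12254487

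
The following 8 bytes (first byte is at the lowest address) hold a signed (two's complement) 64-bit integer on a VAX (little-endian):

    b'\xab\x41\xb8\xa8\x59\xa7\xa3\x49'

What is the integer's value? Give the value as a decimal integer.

Little-endian stores the least-significant byte at the lowest address.
Reassemble most-significant byte first: 49 A3 A7 59 A8 B8 41 AB → 0x49A3A759A8B841AB.
0x49A3A759A8B841AB = 5306268789497151915.

5306268789497151915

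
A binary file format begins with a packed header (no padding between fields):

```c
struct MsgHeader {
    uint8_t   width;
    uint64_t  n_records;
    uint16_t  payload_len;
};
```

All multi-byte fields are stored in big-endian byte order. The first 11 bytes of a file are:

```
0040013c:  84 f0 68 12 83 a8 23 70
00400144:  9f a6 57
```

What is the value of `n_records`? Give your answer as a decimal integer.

17323116323351523487

`n_records` follows `width` (1 byte), so it starts at byte offset 1 and occupies 8 bytes.
Bytes at offsets 1..8: F0 68 12 83 A8 23 70 9F.
Big-endian: lowest address holds the most-significant byte.
The bytes are already most-significant first: 0xF0681283A823709F.
0xF0681283A823709F = 17323116323351523487.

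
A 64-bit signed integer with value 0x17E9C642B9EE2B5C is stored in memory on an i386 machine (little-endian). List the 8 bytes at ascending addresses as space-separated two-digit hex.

Split into bytes (most-significant first): 17 E9 C6 42 B9 EE 2B 5C.
In little-endian order the low byte comes first in memory.
So at ascending addresses the bytes are 5C 2B EE B9 42 C6 E9 17.

5C 2B EE B9 42 C6 E9 17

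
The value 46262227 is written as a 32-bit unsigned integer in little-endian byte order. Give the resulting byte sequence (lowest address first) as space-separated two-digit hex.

D3 E7 C1 02

46262227 in hexadecimal, padded to 32 bits, is 0x02C1E7D3.
Split into bytes (most-significant first): 02 C1 E7 D3.
In little-endian order the low byte comes first in memory.
So at ascending addresses the bytes are D3 E7 C1 02.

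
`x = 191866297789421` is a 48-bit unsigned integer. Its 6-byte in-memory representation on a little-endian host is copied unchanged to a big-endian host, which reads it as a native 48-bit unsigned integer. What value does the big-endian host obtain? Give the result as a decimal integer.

191866297789421 in 48-bit hexadecimal is 0xAE805A862BED.
Stored little-endian, the bytes at ascending addresses are ED 2B 86 5A 80 AE.
Read back as big-endian, the last byte is least significant, giving 0xED2B865A80AE.
0xED2B865A80AE = 260771193454766.

260771193454766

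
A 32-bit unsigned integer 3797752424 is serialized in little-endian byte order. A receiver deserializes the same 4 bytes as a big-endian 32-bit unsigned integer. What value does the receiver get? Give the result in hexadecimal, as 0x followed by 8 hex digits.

0x681A5DE2

3797752424 in 32-bit hexadecimal is 0xE25D1A68.
Stored little-endian, the bytes at ascending addresses are 68 1A 5D E2.
Read back as big-endian, the last byte is least significant, giving 0x681A5DE2.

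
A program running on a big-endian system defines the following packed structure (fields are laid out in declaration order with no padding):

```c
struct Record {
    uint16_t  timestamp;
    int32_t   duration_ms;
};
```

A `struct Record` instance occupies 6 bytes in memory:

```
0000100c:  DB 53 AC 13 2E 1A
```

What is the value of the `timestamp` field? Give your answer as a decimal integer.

56147

`timestamp` is the first field, at byte offset 0, occupying 2 bytes.
Bytes at offsets 0..1: DB 53.
In big-endian order the high byte comes first in memory.
The bytes are already most-significant first: 0xDB53.
0xDB53 = 56147.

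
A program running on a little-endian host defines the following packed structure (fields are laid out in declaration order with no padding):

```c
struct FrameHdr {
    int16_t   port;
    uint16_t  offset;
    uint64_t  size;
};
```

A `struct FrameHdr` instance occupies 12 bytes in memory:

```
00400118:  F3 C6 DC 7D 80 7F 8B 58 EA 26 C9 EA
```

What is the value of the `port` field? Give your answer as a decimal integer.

`port` is the first field, at byte offset 0, occupying 2 bytes.
Bytes at offsets 0..1: F3 C6.
In little-endian order the low byte comes first in memory.
Reassemble most-significant byte first: C6 F3 → 0xC6F3.
Top bit is set, so as a signed 16-bit value this is 0xC6F3 − 2^16 = -14605.

-14605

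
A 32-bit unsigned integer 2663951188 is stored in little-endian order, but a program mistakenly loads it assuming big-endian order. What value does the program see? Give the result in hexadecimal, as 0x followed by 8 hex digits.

0x54ABC89E

2663951188 in 32-bit hexadecimal is 0x9EC8AB54.
Stored little-endian, the bytes at ascending addresses are 54 AB C8 9E.
Read back as big-endian, the last byte is least significant, giving 0x54ABC89E.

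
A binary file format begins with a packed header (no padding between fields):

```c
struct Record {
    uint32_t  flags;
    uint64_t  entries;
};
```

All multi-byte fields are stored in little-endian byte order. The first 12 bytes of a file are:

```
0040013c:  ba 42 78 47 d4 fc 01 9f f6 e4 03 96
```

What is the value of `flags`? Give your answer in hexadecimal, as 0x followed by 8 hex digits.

0x477842BA

`flags` is the first field, at byte offset 0, occupying 4 bytes.
Bytes at offsets 0..3: BA 42 78 47.
Little-endian stores the least-significant byte at the lowest address.
Reassemble most-significant byte first: 47 78 42 BA → 0x477842BA.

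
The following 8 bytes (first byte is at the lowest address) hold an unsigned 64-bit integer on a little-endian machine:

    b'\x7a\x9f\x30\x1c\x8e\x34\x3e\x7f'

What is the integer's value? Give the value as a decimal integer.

9168823676335857530

Little-endian: lowest address holds the least-significant byte.
Reassemble most-significant byte first: 7F 3E 34 8E 1C 30 9F 7A → 0x7F3E348E1C309F7A.
0x7F3E348E1C309F7A = 9168823676335857530.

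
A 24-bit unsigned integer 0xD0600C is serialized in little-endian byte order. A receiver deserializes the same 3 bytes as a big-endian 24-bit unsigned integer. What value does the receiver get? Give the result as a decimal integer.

811216

Stored little-endian, the bytes at ascending addresses are 0C 60 D0.
Read back as big-endian, the last byte is least significant, giving 0x0C60D0.
0x0C60D0 = 811216.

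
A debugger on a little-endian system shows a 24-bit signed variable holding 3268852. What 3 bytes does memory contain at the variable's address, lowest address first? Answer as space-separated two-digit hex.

3268852 in hexadecimal, padded to 24 bits, is 0x31E0F4.
Split into bytes (most-significant first): 31 E0 F4.
Little-endian stores the least-significant byte at the lowest address.
So at ascending addresses the bytes are F4 E0 31.

F4 E0 31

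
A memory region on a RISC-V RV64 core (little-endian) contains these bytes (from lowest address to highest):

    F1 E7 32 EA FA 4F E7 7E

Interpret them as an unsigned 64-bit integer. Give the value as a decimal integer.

Little-endian stores the least-significant byte at the lowest address.
Reassemble most-significant byte first: 7E E7 4F FA EA 32 E7 F1 → 0x7EE74FFAEA32E7F1.
0x7EE74FFAEA32E7F1 = 9144365507488704497.

9144365507488704497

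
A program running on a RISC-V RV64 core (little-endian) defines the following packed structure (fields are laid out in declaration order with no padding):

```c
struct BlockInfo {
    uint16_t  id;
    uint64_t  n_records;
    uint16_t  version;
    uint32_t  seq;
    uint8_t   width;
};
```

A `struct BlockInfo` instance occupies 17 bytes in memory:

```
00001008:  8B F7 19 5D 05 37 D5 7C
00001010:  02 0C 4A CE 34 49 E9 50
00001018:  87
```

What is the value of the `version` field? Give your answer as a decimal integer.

`version` follows `id` (2 B), `n_records` (8 B), so it starts at offset 2 + 8 = 10 and occupies 2 bytes.
Bytes at offsets 10..11: 4A CE.
In little-endian order the low byte comes first in memory.
Reassemble most-significant byte first: CE 4A → 0xCE4A.
0xCE4A = 52810.

52810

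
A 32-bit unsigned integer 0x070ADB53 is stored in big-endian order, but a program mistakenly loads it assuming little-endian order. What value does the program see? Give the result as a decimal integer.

1406863879

Stored big-endian, the bytes at ascending addresses are 07 0A DB 53.
Read back as little-endian, the first byte is least significant, giving 0x53DB0A07.
0x53DB0A07 = 1406863879.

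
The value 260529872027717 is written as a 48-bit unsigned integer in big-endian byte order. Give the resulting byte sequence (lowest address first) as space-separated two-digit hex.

EC F3 56 79 C0 45

260529872027717 in hexadecimal, padded to 48 bits, is 0xECF35679C045.
Split into bytes (most-significant first): EC F3 56 79 C0 45.
In big-endian order the high byte comes first in memory.
So the memory order matches the most-significant-first order: EC F3 56 79 C0 45.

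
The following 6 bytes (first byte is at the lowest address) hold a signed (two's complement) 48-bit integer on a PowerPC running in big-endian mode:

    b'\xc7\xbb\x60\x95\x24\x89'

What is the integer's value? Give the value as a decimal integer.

Big-endian stores the most-significant byte at the lowest address.
The bytes are already most-significant first: 0xC7BB60952489.
Top bit is set, so as a signed 48-bit value this is 0xC7BB60952489 − 2^48 = -61867383511927.

-61867383511927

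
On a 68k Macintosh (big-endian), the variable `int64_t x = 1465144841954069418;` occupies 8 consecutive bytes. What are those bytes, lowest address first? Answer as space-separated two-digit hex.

14 55 3D 78 99 2B 0B AA

1465144841954069418 in hexadecimal, padded to 64 bits, is 0x14553D78992B0BAA.
Split into bytes (most-significant first): 14 55 3D 78 99 2B 0B AA.
Big-endian: lowest address holds the most-significant byte.
So the memory order matches the most-significant-first order: 14 55 3D 78 99 2B 0B AA.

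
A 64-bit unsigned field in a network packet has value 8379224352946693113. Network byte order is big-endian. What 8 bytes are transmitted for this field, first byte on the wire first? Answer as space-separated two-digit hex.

8379224352946693113 in hexadecimal, padded to 64 bits, is 0x7448FC276AB0A3F9.
Split into bytes (most-significant first): 74 48 FC 27 6A B0 A3 F9.
Big-endian stores the most-significant byte at the lowest address.
So the memory order matches the most-significant-first order: 74 48 FC 27 6A B0 A3 F9.

74 48 FC 27 6A B0 A3 F9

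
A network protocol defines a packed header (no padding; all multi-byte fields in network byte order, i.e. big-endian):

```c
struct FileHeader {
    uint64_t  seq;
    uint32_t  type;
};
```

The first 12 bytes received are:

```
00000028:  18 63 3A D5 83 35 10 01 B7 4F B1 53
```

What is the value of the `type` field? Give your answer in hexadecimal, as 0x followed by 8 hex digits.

0xB74FB153

`type` follows `seq` (8 bytes), so it starts at byte offset 8 and occupies 4 bytes.
Bytes at offsets 8..11: B7 4F B1 53.
Big-endian: lowest address holds the most-significant byte.
The bytes are already most-significant first: 0xB74FB153.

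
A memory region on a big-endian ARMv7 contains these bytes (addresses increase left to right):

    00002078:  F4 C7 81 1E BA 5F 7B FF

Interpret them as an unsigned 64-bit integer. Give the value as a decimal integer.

17638208434595658751

In big-endian order the high byte comes first in memory.
The bytes are already most-significant first: 0xF4C7811EBA5F7BFF.
0xF4C7811EBA5F7BFF = 17638208434595658751.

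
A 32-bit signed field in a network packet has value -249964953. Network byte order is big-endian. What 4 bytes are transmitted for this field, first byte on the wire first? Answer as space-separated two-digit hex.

Two's complement of -249964953 in 32 bits: 249964953 = 0x0EE62999; invert → 0xF119D666; add 1 → 0xF119D667.
Split into bytes (most-significant first): F1 19 D6 67.
Big-endian: lowest address holds the most-significant byte.
So the memory order matches the most-significant-first order: F1 19 D6 67.

F1 19 D6 67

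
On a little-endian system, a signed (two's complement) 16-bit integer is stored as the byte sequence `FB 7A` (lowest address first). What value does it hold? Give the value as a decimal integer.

In little-endian order the low byte comes first in memory.
Reassemble most-significant byte first: 7A FB → 0x7AFB.
0x7AFB = 31483.

31483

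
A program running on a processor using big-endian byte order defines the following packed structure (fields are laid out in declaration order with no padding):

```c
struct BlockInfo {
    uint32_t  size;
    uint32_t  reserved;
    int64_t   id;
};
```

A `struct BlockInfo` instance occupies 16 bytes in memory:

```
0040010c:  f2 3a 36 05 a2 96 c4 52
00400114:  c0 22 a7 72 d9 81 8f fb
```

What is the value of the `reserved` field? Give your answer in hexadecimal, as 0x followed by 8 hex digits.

`reserved` follows `size` (4 bytes), so it starts at byte offset 4 and occupies 4 bytes.
Bytes at offsets 4..7: A2 96 C4 52.
In big-endian order the high byte comes first in memory.
The bytes are already most-significant first: 0xA296C452.

0xA296C452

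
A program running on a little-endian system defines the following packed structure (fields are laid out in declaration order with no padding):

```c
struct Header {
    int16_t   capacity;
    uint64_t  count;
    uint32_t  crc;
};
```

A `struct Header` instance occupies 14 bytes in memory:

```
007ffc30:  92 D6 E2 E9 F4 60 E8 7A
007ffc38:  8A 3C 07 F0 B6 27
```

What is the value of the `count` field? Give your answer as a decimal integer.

4362434327539411426

`count` follows `capacity` (2 bytes), so it starts at byte offset 2 and occupies 8 bytes.
Bytes at offsets 2..9: E2 E9 F4 60 E8 7A 8A 3C.
In little-endian order the low byte comes first in memory.
Reassemble most-significant byte first: 3C 8A 7A E8 60 F4 E9 E2 → 0x3C8A7AE860F4E9E2.
0x3C8A7AE860F4E9E2 = 4362434327539411426.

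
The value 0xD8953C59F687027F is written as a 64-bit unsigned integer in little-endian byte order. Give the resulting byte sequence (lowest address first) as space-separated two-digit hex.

7F 02 87 F6 59 3C 95 D8

Split into bytes (most-significant first): D8 95 3C 59 F6 87 02 7F.
Little-endian: lowest address holds the least-significant byte.
So at ascending addresses the bytes are 7F 02 87 F6 59 3C 95 D8.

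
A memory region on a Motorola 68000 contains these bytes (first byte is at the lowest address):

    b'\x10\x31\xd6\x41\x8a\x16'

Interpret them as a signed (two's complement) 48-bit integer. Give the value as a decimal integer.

17806234061334

Big-endian stores the most-significant byte at the lowest address.
The bytes are already most-significant first: 0x1031D6418A16.
0x1031D6418A16 = 17806234061334.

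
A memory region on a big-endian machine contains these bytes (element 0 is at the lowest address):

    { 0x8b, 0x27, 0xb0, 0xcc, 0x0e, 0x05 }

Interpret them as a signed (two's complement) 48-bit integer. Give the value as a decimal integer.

-128472390562299

Big-endian: lowest address holds the most-significant byte.
The bytes are already most-significant first: 0x8B27B0CC0E05.
Top bit is set, so as a signed 48-bit value this is 0x8B27B0CC0E05 − 2^48 = -128472390562299.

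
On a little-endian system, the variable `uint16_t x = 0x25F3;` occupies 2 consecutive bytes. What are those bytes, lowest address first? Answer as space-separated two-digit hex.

F3 25

Split into bytes (most-significant first): 25 F3.
Little-endian: lowest address holds the least-significant byte.
So at ascending addresses the bytes are F3 25.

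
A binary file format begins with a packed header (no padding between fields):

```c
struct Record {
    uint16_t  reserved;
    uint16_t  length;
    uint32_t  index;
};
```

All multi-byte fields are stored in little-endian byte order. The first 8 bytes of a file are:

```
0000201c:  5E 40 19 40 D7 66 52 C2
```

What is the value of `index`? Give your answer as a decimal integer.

3260180183

`index` follows `reserved` (2 B), `length` (2 B), so it starts at offset 2 + 2 = 4 and occupies 4 bytes.
Bytes at offsets 4..7: D7 66 52 C2.
Little-endian stores the least-significant byte at the lowest address.
Reassemble most-significant byte first: C2 52 66 D7 → 0xC25266D7.
0xC25266D7 = 3260180183.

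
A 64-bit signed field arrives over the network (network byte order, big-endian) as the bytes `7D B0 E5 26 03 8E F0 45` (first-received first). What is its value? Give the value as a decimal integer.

Big-endian: lowest address holds the most-significant byte.
The bytes are already most-significant first: 0x7DB0E526038EF045.
0x7DB0E526038EF045 = 9056990802073284677.

9056990802073284677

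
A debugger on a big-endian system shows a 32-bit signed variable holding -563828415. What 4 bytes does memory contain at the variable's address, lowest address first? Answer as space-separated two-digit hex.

DE 64 A9 41

Two's complement of -563828415 in 32 bits: 563828415 = 0x219B56BF; invert → 0xDE64A940; add 1 → 0xDE64A941.
Split into bytes (most-significant first): DE 64 A9 41.
Big-endian stores the most-significant byte at the lowest address.
So the memory order matches the most-significant-first order: DE 64 A9 41.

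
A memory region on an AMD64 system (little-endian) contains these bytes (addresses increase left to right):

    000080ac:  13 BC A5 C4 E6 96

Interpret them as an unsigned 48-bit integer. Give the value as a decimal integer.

In little-endian order the low byte comes first in memory.
Reassemble most-significant byte first: 96 E6 C4 A5 BC 13 → 0x96E6C4A5BC13.
0x96E6C4A5BC13 = 165917885840403.

165917885840403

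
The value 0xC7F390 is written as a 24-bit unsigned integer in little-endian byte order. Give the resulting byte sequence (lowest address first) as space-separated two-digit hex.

90 F3 C7

Split into bytes (most-significant first): C7 F3 90.
In little-endian order the low byte comes first in memory.
So at ascending addresses the bytes are 90 F3 C7.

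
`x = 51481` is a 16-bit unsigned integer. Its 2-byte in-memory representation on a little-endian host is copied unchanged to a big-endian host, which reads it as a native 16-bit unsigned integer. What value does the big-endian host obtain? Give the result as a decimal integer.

6601

51481 in 16-bit hexadecimal is 0xC919.
Stored little-endian, the bytes at ascending addresses are 19 C9.
Read back as big-endian, the last byte is least significant, giving 0x19C9.
0x19C9 = 6601.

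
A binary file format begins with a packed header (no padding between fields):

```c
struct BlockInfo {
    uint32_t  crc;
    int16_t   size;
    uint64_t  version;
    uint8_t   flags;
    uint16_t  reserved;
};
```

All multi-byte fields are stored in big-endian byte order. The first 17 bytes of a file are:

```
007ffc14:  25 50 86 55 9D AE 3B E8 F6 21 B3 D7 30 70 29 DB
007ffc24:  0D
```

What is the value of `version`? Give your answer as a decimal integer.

`version` follows `crc` (4 B), `size` (2 B), so it starts at offset 4 + 2 = 6 and occupies 8 bytes.
Bytes at offsets 6..13: 3B E8 F6 21 B3 D7 30 70.
In big-endian order the high byte comes first in memory.
The bytes are already most-significant first: 0x3BE8F621B3D73070.
0x3BE8F621B3D73070 = 4316970867446198384.

4316970867446198384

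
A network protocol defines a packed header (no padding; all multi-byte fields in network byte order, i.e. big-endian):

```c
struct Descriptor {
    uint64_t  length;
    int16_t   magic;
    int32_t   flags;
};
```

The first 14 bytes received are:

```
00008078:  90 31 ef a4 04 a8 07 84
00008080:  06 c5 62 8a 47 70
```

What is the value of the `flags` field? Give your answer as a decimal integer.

`flags` follows `length` (8 B), `magic` (2 B), so it starts at offset 8 + 2 = 10 and occupies 4 bytes.
Bytes at offsets 10..13: 62 8A 47 70.
Big-endian stores the most-significant byte at the lowest address.
The bytes are already most-significant first: 0x628A4770.
0x628A4770 = 1653229424.

1653229424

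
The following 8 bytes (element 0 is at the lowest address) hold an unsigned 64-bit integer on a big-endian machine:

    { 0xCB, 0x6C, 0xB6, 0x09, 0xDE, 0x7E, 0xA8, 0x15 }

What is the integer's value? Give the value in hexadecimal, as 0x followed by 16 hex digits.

Big-endian stores the most-significant byte at the lowest address.
The bytes are already most-significant first: 0xCB6CB609DE7EA815.

0xCB6CB609DE7EA815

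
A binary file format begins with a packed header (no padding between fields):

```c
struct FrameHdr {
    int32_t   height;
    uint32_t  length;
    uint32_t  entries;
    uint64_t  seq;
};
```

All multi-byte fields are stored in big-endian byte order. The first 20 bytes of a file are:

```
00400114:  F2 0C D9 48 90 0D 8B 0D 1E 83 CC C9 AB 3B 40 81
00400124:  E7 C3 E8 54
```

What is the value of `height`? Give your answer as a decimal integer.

-234038968

`height` is the first field, at byte offset 0, occupying 4 bytes.
Bytes at offsets 0..3: F2 0C D9 48.
Big-endian stores the most-significant byte at the lowest address.
The bytes are already most-significant first: 0xF20CD948.
Top bit is set, so as a signed 32-bit value this is 0xF20CD948 − 2^32 = -234038968.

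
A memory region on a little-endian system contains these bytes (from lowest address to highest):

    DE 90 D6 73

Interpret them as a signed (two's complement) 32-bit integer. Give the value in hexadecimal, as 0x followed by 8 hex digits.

0x73D690DE

Little-endian stores the least-significant byte at the lowest address.
Reassemble most-significant byte first: 73 D6 90 DE → 0x73D690DE.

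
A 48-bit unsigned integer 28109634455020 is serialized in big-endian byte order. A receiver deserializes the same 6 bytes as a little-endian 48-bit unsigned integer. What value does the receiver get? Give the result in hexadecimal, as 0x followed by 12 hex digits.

0xECC5C6C89019

28109634455020 in 48-bit hexadecimal is 0x1990C8C6C5EC.
Stored big-endian, the bytes at ascending addresses are 19 90 C8 C6 C5 EC.
Read back as little-endian, the first byte is least significant, giving 0xECC5C6C89019.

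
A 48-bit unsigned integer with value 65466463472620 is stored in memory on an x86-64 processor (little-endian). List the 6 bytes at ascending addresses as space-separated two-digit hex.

EC CB 4C 99 8A 3B

65466463472620 in hexadecimal, padded to 48 bits, is 0x3B8A994CCBEC.
Split into bytes (most-significant first): 3B 8A 99 4C CB EC.
Little-endian: lowest address holds the least-significant byte.
So at ascending addresses the bytes are EC CB 4C 99 8A 3B.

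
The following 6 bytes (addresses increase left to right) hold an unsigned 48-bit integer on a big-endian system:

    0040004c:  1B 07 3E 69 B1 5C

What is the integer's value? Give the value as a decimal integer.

Big-endian: lowest address holds the most-significant byte.
The bytes are already most-significant first: 0x1B073E69B15C.
0x1B073E69B15C = 29717925835100.

29717925835100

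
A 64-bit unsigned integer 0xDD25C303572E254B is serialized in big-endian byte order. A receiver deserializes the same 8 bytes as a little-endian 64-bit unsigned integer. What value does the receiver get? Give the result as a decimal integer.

Stored big-endian, the bytes at ascending addresses are DD 25 C3 03 57 2E 25 4B.
Read back as little-endian, the first byte is least significant, giving 0x4B252E5703C325DD.
0x4B252E5703C325DD = 5414785078243042781.

5414785078243042781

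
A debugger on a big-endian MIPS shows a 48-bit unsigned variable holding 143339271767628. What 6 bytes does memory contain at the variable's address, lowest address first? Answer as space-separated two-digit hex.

82 5D C6 60 46 4C

143339271767628 in hexadecimal, padded to 48 bits, is 0x825DC660464C.
Split into bytes (most-significant first): 82 5D C6 60 46 4C.
In big-endian order the high byte comes first in memory.
So the memory order matches the most-significant-first order: 82 5D C6 60 46 4C.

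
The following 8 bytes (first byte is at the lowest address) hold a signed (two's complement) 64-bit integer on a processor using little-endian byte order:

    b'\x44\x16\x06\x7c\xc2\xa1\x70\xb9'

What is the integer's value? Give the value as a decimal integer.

-5084386122624788924

Little-endian stores the least-significant byte at the lowest address.
Reassemble most-significant byte first: B9 70 A1 C2 7C 06 16 44 → 0xB970A1C27C061644.
Top bit is set, so as a signed 64-bit value this is 0xB970A1C27C061644 − 2^64 = -5084386122624788924.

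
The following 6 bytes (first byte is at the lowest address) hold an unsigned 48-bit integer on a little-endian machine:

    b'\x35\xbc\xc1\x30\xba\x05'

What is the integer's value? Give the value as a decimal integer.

Little-endian: lowest address holds the least-significant byte.
Reassemble most-significant byte first: 05 BA 30 C1 BC 35 → 0x05BA30C1BC35.
0x05BA30C1BC35 = 6297240058933.

6297240058933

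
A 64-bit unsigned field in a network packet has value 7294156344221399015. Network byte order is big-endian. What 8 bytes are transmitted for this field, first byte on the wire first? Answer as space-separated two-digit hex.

65 3A 0C 8C 89 7A 77 E7

7294156344221399015 in hexadecimal, padded to 64 bits, is 0x653A0C8C897A77E7.
Split into bytes (most-significant first): 65 3A 0C 8C 89 7A 77 E7.
In big-endian order the high byte comes first in memory.
So the memory order matches the most-significant-first order: 65 3A 0C 8C 89 7A 77 E7.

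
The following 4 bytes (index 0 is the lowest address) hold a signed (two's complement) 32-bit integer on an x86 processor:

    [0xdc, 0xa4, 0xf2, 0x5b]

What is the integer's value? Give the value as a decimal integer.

1542628572

Little-endian: lowest address holds the least-significant byte.
Reassemble most-significant byte first: 5B F2 A4 DC → 0x5BF2A4DC.
0x5BF2A4DC = 1542628572.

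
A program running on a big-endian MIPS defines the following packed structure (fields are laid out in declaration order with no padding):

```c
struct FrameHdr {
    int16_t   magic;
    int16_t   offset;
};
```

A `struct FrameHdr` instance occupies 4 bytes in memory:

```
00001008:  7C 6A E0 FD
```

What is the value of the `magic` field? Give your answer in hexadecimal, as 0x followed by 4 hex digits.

`magic` is the first field, at byte offset 0, occupying 2 bytes.
Bytes at offsets 0..1: 7C 6A.
Big-endian: lowest address holds the most-significant byte.
The bytes are already most-significant first: 0x7C6A.

0x7C6A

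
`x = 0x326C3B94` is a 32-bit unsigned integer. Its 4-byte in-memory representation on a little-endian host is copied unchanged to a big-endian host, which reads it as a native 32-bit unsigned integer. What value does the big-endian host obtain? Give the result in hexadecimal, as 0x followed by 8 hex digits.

Stored little-endian, the bytes at ascending addresses are 94 3B 6C 32.
Read back as big-endian, the last byte is least significant, giving 0x943B6C32.

0x943B6C32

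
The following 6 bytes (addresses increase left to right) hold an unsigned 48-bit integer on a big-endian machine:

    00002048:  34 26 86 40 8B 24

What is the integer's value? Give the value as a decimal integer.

Big-endian: lowest address holds the most-significant byte.
The bytes are already most-significant first: 0x342686408B24.
0x342686408B24 = 57340065778468.

57340065778468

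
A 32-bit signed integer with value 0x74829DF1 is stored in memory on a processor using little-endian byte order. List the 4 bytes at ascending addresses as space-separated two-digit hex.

Split into bytes (most-significant first): 74 82 9D F1.
Little-endian stores the least-significant byte at the lowest address.
So at ascending addresses the bytes are F1 9D 82 74.

F1 9D 82 74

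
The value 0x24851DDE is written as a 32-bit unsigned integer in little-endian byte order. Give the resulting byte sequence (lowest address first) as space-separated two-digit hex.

DE 1D 85 24

Split into bytes (most-significant first): 24 85 1D DE.
Little-endian stores the least-significant byte at the lowest address.
So at ascending addresses the bytes are DE 1D 85 24.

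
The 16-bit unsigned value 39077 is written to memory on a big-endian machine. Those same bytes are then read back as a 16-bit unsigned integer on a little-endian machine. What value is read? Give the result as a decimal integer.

39077 in 16-bit hexadecimal is 0x98A5.
Stored big-endian, the bytes at ascending addresses are 98 A5.
Read back as little-endian, the first byte is least significant, giving 0xA598.
0xA598 = 42392.

42392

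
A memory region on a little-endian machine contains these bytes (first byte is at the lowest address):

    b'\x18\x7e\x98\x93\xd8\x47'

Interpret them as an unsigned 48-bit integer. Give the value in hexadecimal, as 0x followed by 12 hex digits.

0x47D893987E18

Little-endian: lowest address holds the least-significant byte.
Reassemble most-significant byte first: 47 D8 93 98 7E 18 → 0x47D893987E18.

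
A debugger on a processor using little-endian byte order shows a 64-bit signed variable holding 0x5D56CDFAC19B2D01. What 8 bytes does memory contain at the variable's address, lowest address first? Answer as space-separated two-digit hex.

Split into bytes (most-significant first): 5D 56 CD FA C1 9B 2D 01.
Little-endian stores the least-significant byte at the lowest address.
So at ascending addresses the bytes are 01 2D 9B C1 FA CD 56 5D.

01 2D 9B C1 FA CD 56 5D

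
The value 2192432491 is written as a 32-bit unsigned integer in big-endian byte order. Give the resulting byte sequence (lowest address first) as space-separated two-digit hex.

82 AD DD 6B

2192432491 in hexadecimal, padded to 32 bits, is 0x82ADDD6B.
Split into bytes (most-significant first): 82 AD DD 6B.
Big-endian: lowest address holds the most-significant byte.
So the memory order matches the most-significant-first order: 82 AD DD 6B.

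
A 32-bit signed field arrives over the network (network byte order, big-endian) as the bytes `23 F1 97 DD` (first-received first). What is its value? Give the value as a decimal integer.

603035613

Big-endian: lowest address holds the most-significant byte.
The bytes are already most-significant first: 0x23F197DD.
0x23F197DD = 603035613.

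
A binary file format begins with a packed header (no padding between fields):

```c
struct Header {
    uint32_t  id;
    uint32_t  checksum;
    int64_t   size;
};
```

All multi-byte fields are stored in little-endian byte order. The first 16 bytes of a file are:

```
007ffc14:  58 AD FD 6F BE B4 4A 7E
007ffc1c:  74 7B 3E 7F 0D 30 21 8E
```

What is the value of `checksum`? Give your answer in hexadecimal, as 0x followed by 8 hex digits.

`checksum` follows `id` (4 bytes), so it starts at byte offset 4 and occupies 4 bytes.
Bytes at offsets 4..7: BE B4 4A 7E.
Little-endian: lowest address holds the least-significant byte.
Reassemble most-significant byte first: 7E 4A B4 BE → 0x7E4AB4BE.

0x7E4AB4BE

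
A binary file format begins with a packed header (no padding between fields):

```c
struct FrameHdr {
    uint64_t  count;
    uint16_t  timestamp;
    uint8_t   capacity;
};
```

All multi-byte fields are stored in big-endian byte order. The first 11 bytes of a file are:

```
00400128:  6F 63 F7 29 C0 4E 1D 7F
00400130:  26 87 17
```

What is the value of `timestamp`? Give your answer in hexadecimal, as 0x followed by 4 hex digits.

`timestamp` follows `count` (8 bytes), so it starts at byte offset 8 and occupies 2 bytes.
Bytes at offsets 8..9: 26 87.
Big-endian stores the most-significant byte at the lowest address.
The bytes are already most-significant first: 0x2687.

0x2687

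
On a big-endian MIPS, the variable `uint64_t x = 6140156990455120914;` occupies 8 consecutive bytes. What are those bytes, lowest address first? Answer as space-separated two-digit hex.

6140156990455120914 in hexadecimal, padded to 64 bits, is 0x5536384039358412.
Split into bytes (most-significant first): 55 36 38 40 39 35 84 12.
Big-endian: lowest address holds the most-significant byte.
So the memory order matches the most-significant-first order: 55 36 38 40 39 35 84 12.

55 36 38 40 39 35 84 12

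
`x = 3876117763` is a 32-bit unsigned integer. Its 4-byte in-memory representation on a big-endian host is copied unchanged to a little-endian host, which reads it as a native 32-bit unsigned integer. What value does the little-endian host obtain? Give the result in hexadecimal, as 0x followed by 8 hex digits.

0x03DD08E7

3876117763 in 32-bit hexadecimal is 0xE708DD03.
Stored big-endian, the bytes at ascending addresses are E7 08 DD 03.
Read back as little-endian, the first byte is least significant, giving 0x03DD08E7.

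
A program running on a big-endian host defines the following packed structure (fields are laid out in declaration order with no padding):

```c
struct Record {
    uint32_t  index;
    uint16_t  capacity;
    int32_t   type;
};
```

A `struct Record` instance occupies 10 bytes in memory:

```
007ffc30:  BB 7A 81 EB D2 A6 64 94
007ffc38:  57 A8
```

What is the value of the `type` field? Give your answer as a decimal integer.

1687443368

`type` follows `index` (4 B), `capacity` (2 B), so it starts at offset 4 + 2 = 6 and occupies 4 bytes.
Bytes at offsets 6..9: 64 94 57 A8.
Big-endian: lowest address holds the most-significant byte.
The bytes are already most-significant first: 0x649457A8.
0x649457A8 = 1687443368.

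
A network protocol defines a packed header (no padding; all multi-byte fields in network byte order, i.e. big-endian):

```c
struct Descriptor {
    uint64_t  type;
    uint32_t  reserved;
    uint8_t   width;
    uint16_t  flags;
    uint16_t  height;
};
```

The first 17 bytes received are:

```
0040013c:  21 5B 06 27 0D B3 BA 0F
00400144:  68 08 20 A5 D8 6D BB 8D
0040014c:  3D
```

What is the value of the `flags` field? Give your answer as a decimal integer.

`flags` follows `type` (8 B), `reserved` (4 B), `width` (1 B), so it starts at offset 8 + 4 + 1 = 13 and occupies 2 bytes.
Bytes at offsets 13..14: 6D BB.
Big-endian stores the most-significant byte at the lowest address.
The bytes are already most-significant first: 0x6DBB.
0x6DBB = 28091.

28091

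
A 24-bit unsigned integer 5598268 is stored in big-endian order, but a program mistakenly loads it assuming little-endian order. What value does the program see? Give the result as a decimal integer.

5598268 in 24-bit hexadecimal is 0x556C3C.
Stored big-endian, the bytes at ascending addresses are 55 6C 3C.
Read back as little-endian, the first byte is least significant, giving 0x3C6C55.
0x3C6C55 = 3959893.

3959893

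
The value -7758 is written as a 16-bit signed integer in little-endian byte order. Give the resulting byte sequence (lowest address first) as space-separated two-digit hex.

Two's complement of -7758 in 16 bits: 7758 = 0x1E4E; invert → 0xE1B1; add 1 → 0xE1B2.
Split into bytes (most-significant first): E1 B2.
Little-endian: lowest address holds the least-significant byte.
So at ascending addresses the bytes are B2 E1.

B2 E1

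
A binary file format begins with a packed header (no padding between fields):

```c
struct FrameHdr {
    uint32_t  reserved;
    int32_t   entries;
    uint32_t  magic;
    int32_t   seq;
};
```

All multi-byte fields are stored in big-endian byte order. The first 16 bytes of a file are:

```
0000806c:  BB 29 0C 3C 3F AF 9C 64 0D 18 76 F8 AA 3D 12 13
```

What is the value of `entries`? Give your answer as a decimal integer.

1068473444

`entries` follows `reserved` (4 bytes), so it starts at byte offset 4 and occupies 4 bytes.
Bytes at offsets 4..7: 3F AF 9C 64.
In big-endian order the high byte comes first in memory.
The bytes are already most-significant first: 0x3FAF9C64.
0x3FAF9C64 = 1068473444.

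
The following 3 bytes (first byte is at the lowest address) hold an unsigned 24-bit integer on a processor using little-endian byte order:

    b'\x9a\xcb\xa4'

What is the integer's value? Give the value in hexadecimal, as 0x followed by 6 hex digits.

0xA4CB9A

Little-endian: lowest address holds the least-significant byte.
Reassemble most-significant byte first: A4 CB 9A → 0xA4CB9A.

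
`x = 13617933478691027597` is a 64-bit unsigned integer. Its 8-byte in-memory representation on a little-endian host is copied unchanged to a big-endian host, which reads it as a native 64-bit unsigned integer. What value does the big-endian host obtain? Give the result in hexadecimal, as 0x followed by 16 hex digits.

13617933478691027597 in 64-bit hexadecimal is 0xBCFC9E5914473A8D.
Stored little-endian, the bytes at ascending addresses are 8D 3A 47 14 59 9E FC BC.
Read back as big-endian, the last byte is least significant, giving 0x8D3A4714599EFCBC.

0x8D3A4714599EFCBC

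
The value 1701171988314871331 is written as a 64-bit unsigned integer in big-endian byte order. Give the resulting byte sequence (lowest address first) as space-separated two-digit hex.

17 9B C6 E9 01 5A 56 23

1701171988314871331 in hexadecimal, padded to 64 bits, is 0x179BC6E9015A5623.
Split into bytes (most-significant first): 17 9B C6 E9 01 5A 56 23.
Big-endian stores the most-significant byte at the lowest address.
So the memory order matches the most-significant-first order: 17 9B C6 E9 01 5A 56 23.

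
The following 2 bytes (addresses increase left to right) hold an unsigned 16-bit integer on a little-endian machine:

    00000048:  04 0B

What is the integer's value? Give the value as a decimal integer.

2820

Little-endian: lowest address holds the least-significant byte.
Reassemble most-significant byte first: 0B 04 → 0x0B04.
0x0B04 = 2820.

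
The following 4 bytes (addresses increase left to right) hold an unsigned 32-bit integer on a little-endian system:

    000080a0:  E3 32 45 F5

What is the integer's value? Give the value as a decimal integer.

4114952931

Little-endian stores the least-significant byte at the lowest address.
Reassemble most-significant byte first: F5 45 32 E3 → 0xF54532E3.
0xF54532E3 = 4114952931.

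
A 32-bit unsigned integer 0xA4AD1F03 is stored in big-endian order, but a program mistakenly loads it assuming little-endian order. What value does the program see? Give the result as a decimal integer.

52407716

Stored big-endian, the bytes at ascending addresses are A4 AD 1F 03.
Read back as little-endian, the first byte is least significant, giving 0x031FADA4.
0x031FADA4 = 52407716.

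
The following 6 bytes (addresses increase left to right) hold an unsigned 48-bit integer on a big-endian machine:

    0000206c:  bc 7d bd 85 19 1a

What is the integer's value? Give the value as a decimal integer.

Big-endian stores the most-significant byte at the lowest address.
The bytes are already most-significant first: 0xBC7DBD85191A.
0xBC7DBD85191A = 207248236550426.

207248236550426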